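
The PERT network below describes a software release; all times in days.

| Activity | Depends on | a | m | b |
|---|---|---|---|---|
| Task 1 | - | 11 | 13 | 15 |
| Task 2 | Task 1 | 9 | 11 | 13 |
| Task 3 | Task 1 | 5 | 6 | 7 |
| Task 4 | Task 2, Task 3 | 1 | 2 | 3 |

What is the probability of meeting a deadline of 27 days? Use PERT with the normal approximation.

te_Task 1 = (11 + 4·13 + 15)/6 = 78/6 = 13; σ²_Task 1 = ((15−11)/6)² = 0.444
te_Task 2 = (9 + 4·11 + 13)/6 = 66/6 = 11; σ²_Task 2 = ((13−9)/6)² = 0.444
te_Task 3 = (5 + 4·6 + 7)/6 = 36/6 = 6; σ²_Task 3 = ((7−5)/6)² = 0.111
te_Task 4 = (1 + 4·2 + 3)/6 = 12/6 = 2; σ²_Task 4 = ((3−1)/6)² = 0.111

Forward pass:
ES_Task 1 = 0; EF_Task 1 = 13
ES_Task 2 = 13; EF_Task 2 = 13+11 = 24
ES_Task 3 = 13; EF_Task 3 = 13+6 = 19
ES_Task 4 = max(EF_Task 2=24, EF_Task 3=19) = 24; EF_Task 4 = 24+2 = 26
Expected project duration μ = 26 days. Critical path: Task 1 → Task 2 → Task 4.

Variance along critical path = 0.444 + 0.444 + 0.111 = 1.000; σ = √1.000 = 1.000 days.
Z = (27 − 26) / 1.000 = 1.000
P(T ≤ 27) = Φ(1.000) ≈ 0.841

0.841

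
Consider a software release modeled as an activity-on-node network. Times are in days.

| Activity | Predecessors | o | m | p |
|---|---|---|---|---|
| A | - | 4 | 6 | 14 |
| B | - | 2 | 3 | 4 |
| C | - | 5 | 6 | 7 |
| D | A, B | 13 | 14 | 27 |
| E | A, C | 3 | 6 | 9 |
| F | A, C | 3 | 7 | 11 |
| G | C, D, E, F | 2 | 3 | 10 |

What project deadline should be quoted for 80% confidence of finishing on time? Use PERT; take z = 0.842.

29.7 days

te_A = (4 + 4·6 + 14)/6 = 42/6 = 7; σ²_A = ((14−4)/6)² = 2.778
te_B = (2 + 4·3 + 4)/6 = 18/6 = 3; σ²_B = ((4−2)/6)² = 0.111
te_C = (5 + 4·6 + 7)/6 = 36/6 = 6; σ²_C = ((7−5)/6)² = 0.111
te_D = (13 + 4·14 + 27)/6 = 96/6 = 16; σ²_D = ((27−13)/6)² = 5.444
te_E = (3 + 4·6 + 9)/6 = 36/6 = 6; σ²_E = ((9−3)/6)² = 1.000
te_F = (3 + 4·7 + 11)/6 = 42/6 = 7; σ²_F = ((11−3)/6)² = 1.778
te_G = (2 + 4·3 + 10)/6 = 24/6 = 4; σ²_G = ((10−2)/6)² = 1.778

Forward pass:
ES_A = 0; EF_A = 7
ES_B = 0; EF_B = 3
ES_C = 0; EF_C = 6
ES_D = max(EF_A=7, EF_B=3) = 7; EF_D = 7+16 = 23
ES_E = max(EF_A=7, EF_C=6) = 7; EF_E = 7+6 = 13
ES_F = max(EF_A=7, EF_C=6) = 7; EF_F = 7+7 = 14
ES_G = max(EF_C=6, EF_D=23, EF_E=13, EF_F=14) = 23; EF_G = 23+4 = 27
Expected project duration μ = 27 days. Critical path: A → D → G.

Variance along critical path = 2.778 + 5.444 + 1.778 = 10.000; σ = 3.162 days.
D = μ + z·σ = 27 + 0.842·3.162 = 29.7 days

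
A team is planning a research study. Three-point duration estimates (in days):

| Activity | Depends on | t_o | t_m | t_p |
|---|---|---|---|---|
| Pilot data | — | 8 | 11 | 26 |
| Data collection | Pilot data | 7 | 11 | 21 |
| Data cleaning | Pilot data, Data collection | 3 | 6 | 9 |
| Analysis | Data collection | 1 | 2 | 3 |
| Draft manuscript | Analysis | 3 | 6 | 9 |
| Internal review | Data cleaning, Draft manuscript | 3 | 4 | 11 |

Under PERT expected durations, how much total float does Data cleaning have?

2 days

te_Pilot data = (8 + 4·11 + 26)/6 = 78/6 = 13
te_Data collection = (7 + 4·11 + 21)/6 = 72/6 = 12
te_Data cleaning = (3 + 4·6 + 9)/6 = 36/6 = 6
te_Analysis = (1 + 4·2 + 3)/6 = 12/6 = 2
te_Draft manuscript = (3 + 4·6 + 9)/6 = 36/6 = 6
te_Internal review = (3 + 4·4 + 11)/6 = 30/6 = 5

Forward pass:
ES_Pilot data = 0; EF_Pilot data = 13
ES_Data collection = 13; EF_Data collection = 13+12 = 25
ES_Data cleaning = max(EF_Pilot data=13, EF_Data collection=25) = 25; EF_Data cleaning = 25+6 = 31
ES_Analysis = 25; EF_Analysis = 25+2 = 27
ES_Draft manuscript = 27; EF_Draft manuscript = 27+6 = 33
ES_Internal review = max(EF_Data cleaning=31, EF_Draft manuscript=33) = 33; EF_Internal review = 33+5 = 38
Expected project duration μ = 38 days. Critical path: Pilot data → Data collection → Analysis → Draft manuscript → Internal review.

Backward pass:
LF_Internal review = 38; LS_Internal review = 38−5 = 33
LF_Draft manuscript = LS_Internal review = 33; LS_Draft manuscript = 33−6 = 27
LF_Analysis = LS_Draft manuscript = 27; LS_Analysis = 27−2 = 25
LF_Data cleaning = LS_Internal review = 33; LS_Data cleaning = 33−6 = 27
LF_Data collection = min(LS_Data cleaning=27, LS_Analysis=25) = 25; LS_Data collection = 25−12 = 13
LF_Pilot data = min(LS_Data collection=13, LS_Data cleaning=27) = 13; LS_Pilot data = 13−13 = 0
Slack_Data cleaning = LS_Data cleaning − ES_Data cleaning = 27 − 25 = 2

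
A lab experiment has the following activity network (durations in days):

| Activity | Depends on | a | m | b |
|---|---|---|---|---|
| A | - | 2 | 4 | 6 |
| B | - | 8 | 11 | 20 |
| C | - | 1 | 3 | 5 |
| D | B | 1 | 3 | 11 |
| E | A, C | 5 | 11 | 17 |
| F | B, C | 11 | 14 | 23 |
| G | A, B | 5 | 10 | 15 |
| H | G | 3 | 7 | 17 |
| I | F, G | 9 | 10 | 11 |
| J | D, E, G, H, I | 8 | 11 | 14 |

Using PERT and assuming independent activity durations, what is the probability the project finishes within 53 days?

te_A = (2 + 4·4 + 6)/6 = 24/6 = 4; σ²_A = ((6−2)/6)² = 0.444
te_B = (8 + 4·11 + 20)/6 = 72/6 = 12; σ²_B = ((20−8)/6)² = 4.000
te_C = (1 + 4·3 + 5)/6 = 18/6 = 3; σ²_C = ((5−1)/6)² = 0.444
te_D = (1 + 4·3 + 11)/6 = 24/6 = 4; σ²_D = ((11−1)/6)² = 2.778
te_E = (5 + 4·11 + 17)/6 = 66/6 = 11; σ²_E = ((17−5)/6)² = 4.000
te_F = (11 + 4·14 + 23)/6 = 90/6 = 15; σ²_F = ((23−11)/6)² = 4.000
te_G = (5 + 4·10 + 15)/6 = 60/6 = 10; σ²_G = ((15−5)/6)² = 2.778
te_H = (3 + 4·7 + 17)/6 = 48/6 = 8; σ²_H = ((17−3)/6)² = 5.444
te_I = (9 + 4·10 + 11)/6 = 60/6 = 10; σ²_I = ((11−9)/6)² = 0.111
te_J = (8 + 4·11 + 14)/6 = 66/6 = 11; σ²_J = ((14−8)/6)² = 1.000

Forward pass:
ES_A = 0; EF_A = 4
ES_B = 0; EF_B = 12
ES_C = 0; EF_C = 3
ES_D = 12; EF_D = 12+4 = 16
ES_E = max(EF_A=4, EF_C=3) = 4; EF_E = 4+11 = 15
ES_F = max(EF_B=12, EF_C=3) = 12; EF_F = 12+15 = 27
ES_G = max(EF_A=4, EF_B=12) = 12; EF_G = 12+10 = 22
ES_H = 22; EF_H = 22+8 = 30
ES_I = max(EF_F=27, EF_G=22) = 27; EF_I = 27+10 = 37
ES_J = max(EF_D=16, EF_E=15, EF_G=22, EF_H=30, EF_I=37) = 37; EF_J = 37+11 = 48
Expected project duration μ = 48 days. Critical path: B → F → I → J.

Variance along critical path = 4.000 + 4.000 + 0.111 + 1.000 = 9.111; σ = √9.111 = 3.018 days.
Z = (53 − 48) / 3.018 = 1.656
P(T ≤ 53) = Φ(1.656) ≈ 0.951

0.951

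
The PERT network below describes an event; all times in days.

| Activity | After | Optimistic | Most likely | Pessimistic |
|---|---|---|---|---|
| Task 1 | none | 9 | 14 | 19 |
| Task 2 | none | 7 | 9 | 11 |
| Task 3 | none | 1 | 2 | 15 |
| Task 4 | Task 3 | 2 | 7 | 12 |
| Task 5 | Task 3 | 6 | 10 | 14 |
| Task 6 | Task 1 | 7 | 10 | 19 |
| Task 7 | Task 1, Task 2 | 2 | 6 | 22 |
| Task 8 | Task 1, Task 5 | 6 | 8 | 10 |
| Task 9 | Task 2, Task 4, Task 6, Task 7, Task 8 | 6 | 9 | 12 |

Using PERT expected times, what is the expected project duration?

te_Task 1 = (9 + 4·14 + 19)/6 = 84/6 = 14
te_Task 2 = (7 + 4·9 + 11)/6 = 54/6 = 9
te_Task 3 = (1 + 4·2 + 15)/6 = 24/6 = 4
te_Task 4 = (2 + 4·7 + 12)/6 = 42/6 = 7
te_Task 5 = (6 + 4·10 + 14)/6 = 60/6 = 10
te_Task 6 = (7 + 4·10 + 19)/6 = 66/6 = 11
te_Task 7 = (2 + 4·6 + 22)/6 = 48/6 = 8
te_Task 8 = (6 + 4·8 + 10)/6 = 48/6 = 8
te_Task 9 = (6 + 4·9 + 12)/6 = 54/6 = 9

Forward pass:
ES_Task 1 = 0; EF_Task 1 = 14
ES_Task 2 = 0; EF_Task 2 = 9
ES_Task 3 = 0; EF_Task 3 = 4
ES_Task 4 = 4; EF_Task 4 = 4+7 = 11
ES_Task 5 = 4; EF_Task 5 = 4+10 = 14
ES_Task 6 = 14; EF_Task 6 = 14+11 = 25
ES_Task 7 = max(EF_Task 1=14, EF_Task 2=9) = 14; EF_Task 7 = 14+8 = 22
ES_Task 8 = max(EF_Task 1=14, EF_Task 5=14) = 14; EF_Task 8 = 14+8 = 22
ES_Task 9 = max(EF_Task 2=9, EF_Task 4=11, EF_Task 6=25, EF_Task 7=22, EF_Task 8=22) = 25; EF_Task 9 = 25+9 = 34
Expected project duration μ = 34 days. Critical path: Task 1 → Task 6 → Task 9.

34 days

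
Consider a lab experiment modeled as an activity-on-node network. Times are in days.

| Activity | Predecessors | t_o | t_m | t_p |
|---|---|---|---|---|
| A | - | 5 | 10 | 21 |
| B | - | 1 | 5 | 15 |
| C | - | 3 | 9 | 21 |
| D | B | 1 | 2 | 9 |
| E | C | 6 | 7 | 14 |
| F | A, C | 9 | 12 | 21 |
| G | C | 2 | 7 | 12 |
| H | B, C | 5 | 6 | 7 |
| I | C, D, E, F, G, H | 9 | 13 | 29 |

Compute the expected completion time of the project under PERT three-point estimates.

te_A = (5 + 4·10 + 21)/6 = 66/6 = 11
te_B = (1 + 4·5 + 15)/6 = 36/6 = 6
te_C = (3 + 4·9 + 21)/6 = 60/6 = 10
te_D = (1 + 4·2 + 9)/6 = 18/6 = 3
te_E = (6 + 4·7 + 14)/6 = 48/6 = 8
te_F = (9 + 4·12 + 21)/6 = 78/6 = 13
te_G = (2 + 4·7 + 12)/6 = 42/6 = 7
te_H = (5 + 4·6 + 7)/6 = 36/6 = 6
te_I = (9 + 4·13 + 29)/6 = 90/6 = 15

Forward pass:
ES_A = 0; EF_A = 11
ES_B = 0; EF_B = 6
ES_C = 0; EF_C = 10
ES_D = 6; EF_D = 6+3 = 9
ES_E = 10; EF_E = 10+8 = 18
ES_F = max(EF_A=11, EF_C=10) = 11; EF_F = 11+13 = 24
ES_G = 10; EF_G = 10+7 = 17
ES_H = max(EF_B=6, EF_C=10) = 10; EF_H = 10+6 = 16
ES_I = max(EF_C=10, EF_D=9, EF_E=18, EF_F=24, EF_G=17, EF_H=16) = 24; EF_I = 24+15 = 39
Expected project duration μ = 39 days. Critical path: A → F → I.

39 days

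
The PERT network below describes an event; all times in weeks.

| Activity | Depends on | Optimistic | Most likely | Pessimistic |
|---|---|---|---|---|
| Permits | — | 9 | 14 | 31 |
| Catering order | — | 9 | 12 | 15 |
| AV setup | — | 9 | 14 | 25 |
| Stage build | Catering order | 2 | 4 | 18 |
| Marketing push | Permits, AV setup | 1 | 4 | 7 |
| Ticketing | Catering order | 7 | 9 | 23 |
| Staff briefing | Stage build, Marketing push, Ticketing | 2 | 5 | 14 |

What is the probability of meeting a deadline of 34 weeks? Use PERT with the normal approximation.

te_Permits = (9 + 4·14 + 31)/6 = 96/6 = 16; σ²_Permits = ((31−9)/6)² = 13.444
te_Catering order = (9 + 4·12 + 15)/6 = 72/6 = 12; σ²_Catering order = ((15−9)/6)² = 1.000
te_AV setup = (9 + 4·14 + 25)/6 = 90/6 = 15; σ²_AV setup = ((25−9)/6)² = 7.111
te_Stage build = (2 + 4·4 + 18)/6 = 36/6 = 6; σ²_Stage build = ((18−2)/6)² = 7.111
te_Marketing push = (1 + 4·4 + 7)/6 = 24/6 = 4; σ²_Marketing push = ((7−1)/6)² = 1.000
te_Ticketing = (7 + 4·9 + 23)/6 = 66/6 = 11; σ²_Ticketing = ((23−7)/6)² = 7.111
te_Staff briefing = (2 + 4·5 + 14)/6 = 36/6 = 6; σ²_Staff briefing = ((14−2)/6)² = 4.000

Forward pass:
ES_Permits = 0; EF_Permits = 16
ES_Catering order = 0; EF_Catering order = 12
ES_AV setup = 0; EF_AV setup = 15
ES_Stage build = 12; EF_Stage build = 12+6 = 18
ES_Marketing push = max(EF_Permits=16, EF_AV setup=15) = 16; EF_Marketing push = 16+4 = 20
ES_Ticketing = 12; EF_Ticketing = 12+11 = 23
ES_Staff briefing = max(EF_Stage build=18, EF_Marketing push=20, EF_Ticketing=23) = 23; EF_Staff briefing = 23+6 = 29
Expected project duration μ = 29 weeks. Critical path: Catering order → Ticketing → Staff briefing.

Variance along critical path = 1.000 + 7.111 + 4.000 = 12.111; σ = √12.111 = 3.480 weeks.
Z = (34 − 29) / 3.480 = 1.437
P(T ≤ 34) = Φ(1.437) ≈ 0.925

0.925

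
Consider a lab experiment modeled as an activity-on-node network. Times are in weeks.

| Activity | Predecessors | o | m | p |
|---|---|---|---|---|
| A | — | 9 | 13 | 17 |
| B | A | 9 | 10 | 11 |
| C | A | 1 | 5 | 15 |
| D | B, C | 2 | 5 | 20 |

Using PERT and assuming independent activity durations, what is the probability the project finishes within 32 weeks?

0.728

te_A = (9 + 4·13 + 17)/6 = 78/6 = 13; σ²_A = ((17−9)/6)² = 1.778
te_B = (9 + 4·10 + 11)/6 = 60/6 = 10; σ²_B = ((11−9)/6)² = 0.111
te_C = (1 + 4·5 + 15)/6 = 36/6 = 6; σ²_C = ((15−1)/6)² = 5.444
te_D = (2 + 4·5 + 20)/6 = 42/6 = 7; σ²_D = ((20−2)/6)² = 9.000

Forward pass:
ES_A = 0; EF_A = 13
ES_B = 13; EF_B = 13+10 = 23
ES_C = 13; EF_C = 13+6 = 19
ES_D = max(EF_B=23, EF_C=19) = 23; EF_D = 23+7 = 30
Expected project duration μ = 30 weeks. Critical path: A → B → D.

Variance along critical path = 1.778 + 0.111 + 9.000 = 10.889; σ = √10.889 = 3.300 weeks.
Z = (32 − 30) / 3.300 = 0.606
P(T ≤ 32) = Φ(0.606) ≈ 0.728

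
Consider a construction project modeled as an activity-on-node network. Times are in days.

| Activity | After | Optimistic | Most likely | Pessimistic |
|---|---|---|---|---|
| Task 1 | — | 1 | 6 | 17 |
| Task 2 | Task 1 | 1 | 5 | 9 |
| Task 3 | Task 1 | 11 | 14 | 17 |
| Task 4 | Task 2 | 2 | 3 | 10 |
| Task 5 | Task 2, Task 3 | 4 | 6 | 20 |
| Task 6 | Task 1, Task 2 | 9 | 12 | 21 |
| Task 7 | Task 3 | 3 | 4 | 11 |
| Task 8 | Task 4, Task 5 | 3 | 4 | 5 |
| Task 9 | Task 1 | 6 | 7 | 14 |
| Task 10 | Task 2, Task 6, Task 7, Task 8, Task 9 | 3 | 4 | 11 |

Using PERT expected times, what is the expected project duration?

te_Task 1 = (1 + 4·6 + 17)/6 = 42/6 = 7
te_Task 2 = (1 + 4·5 + 9)/6 = 30/6 = 5
te_Task 3 = (11 + 4·14 + 17)/6 = 84/6 = 14
te_Task 4 = (2 + 4·3 + 10)/6 = 24/6 = 4
te_Task 5 = (4 + 4·6 + 20)/6 = 48/6 = 8
te_Task 6 = (9 + 4·12 + 21)/6 = 78/6 = 13
te_Task 7 = (3 + 4·4 + 11)/6 = 30/6 = 5
te_Task 8 = (3 + 4·4 + 5)/6 = 24/6 = 4
te_Task 9 = (6 + 4·7 + 14)/6 = 48/6 = 8
te_Task 10 = (3 + 4·4 + 11)/6 = 30/6 = 5

Forward pass:
ES_Task 1 = 0; EF_Task 1 = 7
ES_Task 2 = 7; EF_Task 2 = 7+5 = 12
ES_Task 3 = 7; EF_Task 3 = 7+14 = 21
ES_Task 4 = 12; EF_Task 4 = 12+4 = 16
ES_Task 5 = max(EF_Task 2=12, EF_Task 3=21) = 21; EF_Task 5 = 21+8 = 29
ES_Task 6 = max(EF_Task 1=7, EF_Task 2=12) = 12; EF_Task 6 = 12+13 = 25
ES_Task 7 = 21; EF_Task 7 = 21+5 = 26
ES_Task 8 = max(EF_Task 4=16, EF_Task 5=29) = 29; EF_Task 8 = 29+4 = 33
ES_Task 9 = 7; EF_Task 9 = 7+8 = 15
ES_Task 10 = max(EF_Task 2=12, EF_Task 6=25, EF_Task 7=26, EF_Task 8=33, EF_Task 9=15) = 33; EF_Task 10 = 33+5 = 38
Expected project duration μ = 38 days. Critical path: Task 1 → Task 3 → Task 5 → Task 8 → Task 10.

38 days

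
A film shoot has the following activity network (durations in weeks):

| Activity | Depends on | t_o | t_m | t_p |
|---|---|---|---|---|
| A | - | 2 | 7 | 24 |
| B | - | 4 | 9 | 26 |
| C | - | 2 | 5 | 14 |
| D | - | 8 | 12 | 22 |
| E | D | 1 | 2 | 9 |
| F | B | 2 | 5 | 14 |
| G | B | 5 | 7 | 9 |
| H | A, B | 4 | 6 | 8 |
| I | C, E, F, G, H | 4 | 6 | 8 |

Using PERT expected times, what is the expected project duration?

te_A = (2 + 4·7 + 24)/6 = 54/6 = 9
te_B = (4 + 4·9 + 26)/6 = 66/6 = 11
te_C = (2 + 4·5 + 14)/6 = 36/6 = 6
te_D = (8 + 4·12 + 22)/6 = 78/6 = 13
te_E = (1 + 4·2 + 9)/6 = 18/6 = 3
te_F = (2 + 4·5 + 14)/6 = 36/6 = 6
te_G = (5 + 4·7 + 9)/6 = 42/6 = 7
te_H = (4 + 4·6 + 8)/6 = 36/6 = 6
te_I = (4 + 4·6 + 8)/6 = 36/6 = 6

Forward pass:
ES_A = 0; EF_A = 9
ES_B = 0; EF_B = 11
ES_C = 0; EF_C = 6
ES_D = 0; EF_D = 13
ES_E = 13; EF_E = 13+3 = 16
ES_F = 11; EF_F = 11+6 = 17
ES_G = 11; EF_G = 11+7 = 18
ES_H = max(EF_A=9, EF_B=11) = 11; EF_H = 11+6 = 17
ES_I = max(EF_C=6, EF_E=16, EF_F=17, EF_G=18, EF_H=17) = 18; EF_I = 18+6 = 24
Expected project duration μ = 24 weeks. Critical path: B → G → I.

24 weeks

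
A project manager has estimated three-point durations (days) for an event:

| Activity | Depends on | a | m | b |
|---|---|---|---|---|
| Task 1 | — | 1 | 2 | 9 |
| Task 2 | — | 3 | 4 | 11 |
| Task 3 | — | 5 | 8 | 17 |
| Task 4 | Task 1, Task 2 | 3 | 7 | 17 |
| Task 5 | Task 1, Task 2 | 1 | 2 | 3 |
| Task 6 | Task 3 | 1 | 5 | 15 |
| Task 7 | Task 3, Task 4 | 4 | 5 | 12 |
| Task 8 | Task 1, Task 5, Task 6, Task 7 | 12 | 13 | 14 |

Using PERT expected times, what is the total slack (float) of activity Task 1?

2 days

te_Task 1 = (1 + 4·2 + 9)/6 = 18/6 = 3
te_Task 2 = (3 + 4·4 + 11)/6 = 30/6 = 5
te_Task 3 = (5 + 4·8 + 17)/6 = 54/6 = 9
te_Task 4 = (3 + 4·7 + 17)/6 = 48/6 = 8
te_Task 5 = (1 + 4·2 + 3)/6 = 12/6 = 2
te_Task 6 = (1 + 4·5 + 15)/6 = 36/6 = 6
te_Task 7 = (4 + 4·5 + 12)/6 = 36/6 = 6
te_Task 8 = (12 + 4·13 + 14)/6 = 78/6 = 13

Forward pass:
ES_Task 1 = 0; EF_Task 1 = 3
ES_Task 2 = 0; EF_Task 2 = 5
ES_Task 3 = 0; EF_Task 3 = 9
ES_Task 4 = max(EF_Task 1=3, EF_Task 2=5) = 5; EF_Task 4 = 5+8 = 13
ES_Task 5 = max(EF_Task 1=3, EF_Task 2=5) = 5; EF_Task 5 = 5+2 = 7
ES_Task 6 = 9; EF_Task 6 = 9+6 = 15
ES_Task 7 = max(EF_Task 3=9, EF_Task 4=13) = 13; EF_Task 7 = 13+6 = 19
ES_Task 8 = max(EF_Task 1=3, EF_Task 5=7, EF_Task 6=15, EF_Task 7=19) = 19; EF_Task 8 = 19+13 = 32
Expected project duration μ = 32 days. Critical path: Task 2 → Task 4 → Task 7 → Task 8.

Backward pass:
LF_Task 8 = 32; LS_Task 8 = 32−13 = 19
LF_Task 7 = LS_Task 8 = 19; LS_Task 7 = 19−6 = 13
LF_Task 6 = LS_Task 8 = 19; LS_Task 6 = 19−6 = 13
LF_Task 5 = LS_Task 8 = 19; LS_Task 5 = 19−2 = 17
LF_Task 4 = LS_Task 7 = 13; LS_Task 4 = 13−8 = 5
LF_Task 3 = min(LS_Task 6=13, LS_Task 7=13) = 13; LS_Task 3 = 13−9 = 4
LF_Task 2 = min(LS_Task 4=5, LS_Task 5=17) = 5; LS_Task 2 = 5−5 = 0
LF_Task 1 = min(LS_Task 4=5, LS_Task 5=17, LS_Task 8=19) = 5; LS_Task 1 = 5−3 = 2
Slack_Task 1 = LS_Task 1 − ES_Task 1 = 2 − 0 = 2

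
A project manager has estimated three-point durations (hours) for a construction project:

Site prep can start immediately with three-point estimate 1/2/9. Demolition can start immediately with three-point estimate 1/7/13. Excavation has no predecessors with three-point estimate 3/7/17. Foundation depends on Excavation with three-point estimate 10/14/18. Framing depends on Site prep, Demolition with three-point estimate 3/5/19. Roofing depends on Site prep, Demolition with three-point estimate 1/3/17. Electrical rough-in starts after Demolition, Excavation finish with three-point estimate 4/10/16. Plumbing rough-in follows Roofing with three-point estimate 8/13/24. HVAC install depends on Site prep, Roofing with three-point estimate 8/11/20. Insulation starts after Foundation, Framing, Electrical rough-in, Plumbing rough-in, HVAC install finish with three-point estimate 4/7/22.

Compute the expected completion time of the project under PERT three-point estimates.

35 hours

te_Site prep = (1 + 4·2 + 9)/6 = 18/6 = 3
te_Demolition = (1 + 4·7 + 13)/6 = 42/6 = 7
te_Excavation = (3 + 4·7 + 17)/6 = 48/6 = 8
te_Foundation = (10 + 4·14 + 18)/6 = 84/6 = 14
te_Framing = (3 + 4·5 + 19)/6 = 42/6 = 7
te_Roofing = (1 + 4·3 + 17)/6 = 30/6 = 5
te_Electrical rough-in = (4 + 4·10 + 16)/6 = 60/6 = 10
te_Plumbing rough-in = (8 + 4·13 + 24)/6 = 84/6 = 14
te_HVAC install = (8 + 4·11 + 20)/6 = 72/6 = 12
te_Insulation = (4 + 4·7 + 22)/6 = 54/6 = 9

Forward pass:
ES_Site prep = 0; EF_Site prep = 3
ES_Demolition = 0; EF_Demolition = 7
ES_Excavation = 0; EF_Excavation = 8
ES_Foundation = 8; EF_Foundation = 8+14 = 22
ES_Framing = max(EF_Site prep=3, EF_Demolition=7) = 7; EF_Framing = 7+7 = 14
ES_Roofing = max(EF_Site prep=3, EF_Demolition=7) = 7; EF_Roofing = 7+5 = 12
ES_Electrical rough-in = max(EF_Demolition=7, EF_Excavation=8) = 8; EF_Electrical rough-in = 8+10 = 18
ES_Plumbing rough-in = 12; EF_Plumbing rough-in = 12+14 = 26
ES_HVAC install = max(EF_Site prep=3, EF_Roofing=12) = 12; EF_HVAC install = 12+12 = 24
ES_Insulation = max(EF_Foundation=22, EF_Framing=14, EF_Electrical rough-in=18, EF_Plumbing rough-in=26, EF_HVAC install=24) = 26; EF_Insulation = 26+9 = 35
Expected project duration μ = 35 hours. Critical path: Demolition → Roofing → Plumbing rough-in → Insulation.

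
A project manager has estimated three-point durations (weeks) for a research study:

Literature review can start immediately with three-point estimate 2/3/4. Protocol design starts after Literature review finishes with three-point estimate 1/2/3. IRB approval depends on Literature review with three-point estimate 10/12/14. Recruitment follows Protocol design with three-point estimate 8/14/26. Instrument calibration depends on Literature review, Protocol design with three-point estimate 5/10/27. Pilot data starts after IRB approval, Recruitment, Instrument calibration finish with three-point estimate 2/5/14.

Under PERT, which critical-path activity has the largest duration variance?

Recruitment

te_Literature review = (2 + 4·3 + 4)/6 = 18/6 = 3; σ²_Literature review = ((4−2)/6)² = 0.111
te_Protocol design = (1 + 4·2 + 3)/6 = 12/6 = 2; σ²_Protocol design = ((3−1)/6)² = 0.111
te_IRB approval = (10 + 4·12 + 14)/6 = 72/6 = 12; σ²_IRB approval = ((14−10)/6)² = 0.444
te_Recruitment = (8 + 4·14 + 26)/6 = 90/6 = 15; σ²_Recruitment = ((26−8)/6)² = 9.000
te_Instrument calibration = (5 + 4·10 + 27)/6 = 72/6 = 12; σ²_Instrument calibration = ((27−5)/6)² = 13.444
te_Pilot data = (2 + 4·5 + 14)/6 = 36/6 = 6; σ²_Pilot data = ((14−2)/6)² = 4.000

Forward pass:
ES_Literature review = 0; EF_Literature review = 3
ES_Protocol design = 3; EF_Protocol design = 3+2 = 5
ES_IRB approval = 3; EF_IRB approval = 3+12 = 15
ES_Recruitment = 5; EF_Recruitment = 5+15 = 20
ES_Instrument calibration = max(EF_Literature review=3, EF_Protocol design=5) = 5; EF_Instrument calibration = 5+12 = 17
ES_Pilot data = max(EF_IRB approval=15, EF_Recruitment=20, EF_Instrument calibration=17) = 20; EF_Pilot data = 20+6 = 26
Expected project duration μ = 26 weeks. Critical path: Literature review → Protocol design → Recruitment → Pilot data.

Variances on critical path: σ²_Literature review=0.111, σ²_Protocol design=0.111, σ²_Recruitment=9.000, σ²_Pilot data=4.000.
Largest is σ²_Recruitment = 9.000.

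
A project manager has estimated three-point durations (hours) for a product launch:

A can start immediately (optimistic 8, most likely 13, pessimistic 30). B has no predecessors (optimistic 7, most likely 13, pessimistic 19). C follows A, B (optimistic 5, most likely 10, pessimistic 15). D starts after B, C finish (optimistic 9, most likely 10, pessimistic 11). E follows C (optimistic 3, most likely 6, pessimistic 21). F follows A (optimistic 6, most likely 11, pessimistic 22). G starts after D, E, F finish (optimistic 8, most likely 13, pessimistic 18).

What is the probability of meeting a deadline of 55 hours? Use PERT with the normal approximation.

te_A = (8 + 4·13 + 30)/6 = 90/6 = 15; σ²_A = ((30−8)/6)² = 13.444
te_B = (7 + 4·13 + 19)/6 = 78/6 = 13; σ²_B = ((19−7)/6)² = 4.000
te_C = (5 + 4·10 + 15)/6 = 60/6 = 10; σ²_C = ((15−5)/6)² = 2.778
te_D = (9 + 4·10 + 11)/6 = 60/6 = 10; σ²_D = ((11−9)/6)² = 0.111
te_E = (3 + 4·6 + 21)/6 = 48/6 = 8; σ²_E = ((21−3)/6)² = 9.000
te_F = (6 + 4·11 + 22)/6 = 72/6 = 12; σ²_F = ((22−6)/6)² = 7.111
te_G = (8 + 4·13 + 18)/6 = 78/6 = 13; σ²_G = ((18−8)/6)² = 2.778

Forward pass:
ES_A = 0; EF_A = 15
ES_B = 0; EF_B = 13
ES_C = max(EF_A=15, EF_B=13) = 15; EF_C = 15+10 = 25
ES_D = max(EF_B=13, EF_C=25) = 25; EF_D = 25+10 = 35
ES_E = 25; EF_E = 25+8 = 33
ES_F = 15; EF_F = 15+12 = 27
ES_G = max(EF_D=35, EF_E=33, EF_F=27) = 35; EF_G = 35+13 = 48
Expected project duration μ = 48 hours. Critical path: A → C → D → G.

Variance along critical path = 13.444 + 2.778 + 0.111 + 2.778 = 19.111; σ = √19.111 = 4.372 hours.
Z = (55 − 48) / 4.372 = 1.601
P(T ≤ 55) = Φ(1.601) ≈ 0.945

0.945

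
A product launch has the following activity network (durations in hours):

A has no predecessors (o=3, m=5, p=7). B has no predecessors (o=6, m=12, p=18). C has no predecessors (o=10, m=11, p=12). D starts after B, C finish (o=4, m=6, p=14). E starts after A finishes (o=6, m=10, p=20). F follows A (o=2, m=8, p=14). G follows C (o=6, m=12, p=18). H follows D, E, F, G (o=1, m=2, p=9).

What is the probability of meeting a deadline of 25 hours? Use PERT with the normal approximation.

0.340

te_A = (3 + 4·5 + 7)/6 = 30/6 = 5; σ²_A = ((7−3)/6)² = 0.444
te_B = (6 + 4·12 + 18)/6 = 72/6 = 12; σ²_B = ((18−6)/6)² = 4.000
te_C = (10 + 4·11 + 12)/6 = 66/6 = 11; σ²_C = ((12−10)/6)² = 0.111
te_D = (4 + 4·6 + 14)/6 = 42/6 = 7; σ²_D = ((14−4)/6)² = 2.778
te_E = (6 + 4·10 + 20)/6 = 66/6 = 11; σ²_E = ((20−6)/6)² = 5.444
te_F = (2 + 4·8 + 14)/6 = 48/6 = 8; σ²_F = ((14−2)/6)² = 4.000
te_G = (6 + 4·12 + 18)/6 = 72/6 = 12; σ²_G = ((18−6)/6)² = 4.000
te_H = (1 + 4·2 + 9)/6 = 18/6 = 3; σ²_H = ((9−1)/6)² = 1.778

Forward pass:
ES_A = 0; EF_A = 5
ES_B = 0; EF_B = 12
ES_C = 0; EF_C = 11
ES_D = max(EF_B=12, EF_C=11) = 12; EF_D = 12+7 = 19
ES_E = 5; EF_E = 5+11 = 16
ES_F = 5; EF_F = 5+8 = 13
ES_G = 11; EF_G = 11+12 = 23
ES_H = max(EF_D=19, EF_E=16, EF_F=13, EF_G=23) = 23; EF_H = 23+3 = 26
Expected project duration μ = 26 hours. Critical path: C → G → H.

Variance along critical path = 0.111 + 4.000 + 1.778 = 5.889; σ = √5.889 = 2.427 hours.
Z = (25 − 26) / 2.427 = -0.412
P(T ≤ 25) = Φ(-0.412) ≈ 0.340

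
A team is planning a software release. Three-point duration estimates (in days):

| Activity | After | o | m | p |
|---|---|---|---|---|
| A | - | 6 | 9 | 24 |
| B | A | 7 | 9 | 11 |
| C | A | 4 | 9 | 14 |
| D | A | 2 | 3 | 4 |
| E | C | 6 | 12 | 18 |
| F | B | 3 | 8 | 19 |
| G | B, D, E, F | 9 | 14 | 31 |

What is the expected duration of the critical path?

48 days

te_A = (6 + 4·9 + 24)/6 = 66/6 = 11
te_B = (7 + 4·9 + 11)/6 = 54/6 = 9
te_C = (4 + 4·9 + 14)/6 = 54/6 = 9
te_D = (2 + 4·3 + 4)/6 = 18/6 = 3
te_E = (6 + 4·12 + 18)/6 = 72/6 = 12
te_F = (3 + 4·8 + 19)/6 = 54/6 = 9
te_G = (9 + 4·14 + 31)/6 = 96/6 = 16

Forward pass:
ES_A = 0; EF_A = 11
ES_B = 11; EF_B = 11+9 = 20
ES_C = 11; EF_C = 11+9 = 20
ES_D = 11; EF_D = 11+3 = 14
ES_E = 20; EF_E = 20+12 = 32
ES_F = 20; EF_F = 20+9 = 29
ES_G = max(EF_B=20, EF_D=14, EF_E=32, EF_F=29) = 32; EF_G = 32+16 = 48
Expected project duration μ = 48 days. Critical path: A → C → E → G.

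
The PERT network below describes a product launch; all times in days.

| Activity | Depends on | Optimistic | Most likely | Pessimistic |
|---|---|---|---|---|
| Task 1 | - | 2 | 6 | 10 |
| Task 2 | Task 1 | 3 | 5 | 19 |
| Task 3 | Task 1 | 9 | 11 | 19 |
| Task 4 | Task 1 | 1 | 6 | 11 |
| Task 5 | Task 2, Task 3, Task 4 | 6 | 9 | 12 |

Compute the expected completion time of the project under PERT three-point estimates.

27 days

te_Task 1 = (2 + 4·6 + 10)/6 = 36/6 = 6
te_Task 2 = (3 + 4·5 + 19)/6 = 42/6 = 7
te_Task 3 = (9 + 4·11 + 19)/6 = 72/6 = 12
te_Task 4 = (1 + 4·6 + 11)/6 = 36/6 = 6
te_Task 5 = (6 + 4·9 + 12)/6 = 54/6 = 9

Forward pass:
ES_Task 1 = 0; EF_Task 1 = 6
ES_Task 2 = 6; EF_Task 2 = 6+7 = 13
ES_Task 3 = 6; EF_Task 3 = 6+12 = 18
ES_Task 4 = 6; EF_Task 4 = 6+6 = 12
ES_Task 5 = max(EF_Task 2=13, EF_Task 3=18, EF_Task 4=12) = 18; EF_Task 5 = 18+9 = 27
Expected project duration μ = 27 days. Critical path: Task 1 → Task 3 → Task 5.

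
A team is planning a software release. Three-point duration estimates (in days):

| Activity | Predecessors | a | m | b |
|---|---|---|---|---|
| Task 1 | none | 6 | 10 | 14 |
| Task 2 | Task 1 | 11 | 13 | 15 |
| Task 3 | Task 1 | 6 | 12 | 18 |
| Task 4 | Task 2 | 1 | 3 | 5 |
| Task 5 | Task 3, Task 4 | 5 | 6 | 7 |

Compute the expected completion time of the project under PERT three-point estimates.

te_Task 1 = (6 + 4·10 + 14)/6 = 60/6 = 10
te_Task 2 = (11 + 4·13 + 15)/6 = 78/6 = 13
te_Task 3 = (6 + 4·12 + 18)/6 = 72/6 = 12
te_Task 4 = (1 + 4·3 + 5)/6 = 18/6 = 3
te_Task 5 = (5 + 4·6 + 7)/6 = 36/6 = 6

Forward pass:
ES_Task 1 = 0; EF_Task 1 = 10
ES_Task 2 = 10; EF_Task 2 = 10+13 = 23
ES_Task 3 = 10; EF_Task 3 = 10+12 = 22
ES_Task 4 = 23; EF_Task 4 = 23+3 = 26
ES_Task 5 = max(EF_Task 3=22, EF_Task 4=26) = 26; EF_Task 5 = 26+6 = 32
Expected project duration μ = 32 days. Critical path: Task 1 → Task 2 → Task 4 → Task 5.

32 days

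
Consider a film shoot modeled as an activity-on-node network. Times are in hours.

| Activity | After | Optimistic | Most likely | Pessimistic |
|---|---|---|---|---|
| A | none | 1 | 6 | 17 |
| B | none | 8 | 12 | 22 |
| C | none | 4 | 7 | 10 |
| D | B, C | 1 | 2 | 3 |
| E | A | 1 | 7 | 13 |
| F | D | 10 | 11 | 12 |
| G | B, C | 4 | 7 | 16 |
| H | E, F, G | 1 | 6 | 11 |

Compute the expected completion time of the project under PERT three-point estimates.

te_A = (1 + 4·6 + 17)/6 = 42/6 = 7
te_B = (8 + 4·12 + 22)/6 = 78/6 = 13
te_C = (4 + 4·7 + 10)/6 = 42/6 = 7
te_D = (1 + 4·2 + 3)/6 = 12/6 = 2
te_E = (1 + 4·7 + 13)/6 = 42/6 = 7
te_F = (10 + 4·11 + 12)/6 = 66/6 = 11
te_G = (4 + 4·7 + 16)/6 = 48/6 = 8
te_H = (1 + 4·6 + 11)/6 = 36/6 = 6

Forward pass:
ES_A = 0; EF_A = 7
ES_B = 0; EF_B = 13
ES_C = 0; EF_C = 7
ES_D = max(EF_B=13, EF_C=7) = 13; EF_D = 13+2 = 15
ES_E = 7; EF_E = 7+7 = 14
ES_F = 15; EF_F = 15+11 = 26
ES_G = max(EF_B=13, EF_C=7) = 13; EF_G = 13+8 = 21
ES_H = max(EF_E=14, EF_F=26, EF_G=21) = 26; EF_H = 26+6 = 32
Expected project duration μ = 32 hours. Critical path: B → D → F → H.

32 hours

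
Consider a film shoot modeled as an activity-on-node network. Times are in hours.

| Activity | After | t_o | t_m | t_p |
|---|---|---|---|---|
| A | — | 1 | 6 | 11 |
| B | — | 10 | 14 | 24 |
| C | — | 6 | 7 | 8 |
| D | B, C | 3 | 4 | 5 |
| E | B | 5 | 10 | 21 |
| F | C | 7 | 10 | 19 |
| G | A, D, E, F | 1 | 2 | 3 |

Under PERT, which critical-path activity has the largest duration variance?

te_A = (1 + 4·6 + 11)/6 = 36/6 = 6; σ²_A = ((11−1)/6)² = 2.778
te_B = (10 + 4·14 + 24)/6 = 90/6 = 15; σ²_B = ((24−10)/6)² = 5.444
te_C = (6 + 4·7 + 8)/6 = 42/6 = 7; σ²_C = ((8−6)/6)² = 0.111
te_D = (3 + 4·4 + 5)/6 = 24/6 = 4; σ²_D = ((5−3)/6)² = 0.111
te_E = (5 + 4·10 + 21)/6 = 66/6 = 11; σ²_E = ((21−5)/6)² = 7.111
te_F = (7 + 4·10 + 19)/6 = 66/6 = 11; σ²_F = ((19−7)/6)² = 4.000
te_G = (1 + 4·2 + 3)/6 = 12/6 = 2; σ²_G = ((3−1)/6)² = 0.111

Forward pass:
ES_A = 0; EF_A = 6
ES_B = 0; EF_B = 15
ES_C = 0; EF_C = 7
ES_D = max(EF_B=15, EF_C=7) = 15; EF_D = 15+4 = 19
ES_E = 15; EF_E = 15+11 = 26
ES_F = 7; EF_F = 7+11 = 18
ES_G = max(EF_A=6, EF_D=19, EF_E=26, EF_F=18) = 26; EF_G = 26+2 = 28
Expected project duration μ = 28 hours. Critical path: B → E → G.

Variances on critical path: σ²_B=5.444, σ²_E=7.111, σ²_G=0.111.
Largest is σ²_E = 7.111.

E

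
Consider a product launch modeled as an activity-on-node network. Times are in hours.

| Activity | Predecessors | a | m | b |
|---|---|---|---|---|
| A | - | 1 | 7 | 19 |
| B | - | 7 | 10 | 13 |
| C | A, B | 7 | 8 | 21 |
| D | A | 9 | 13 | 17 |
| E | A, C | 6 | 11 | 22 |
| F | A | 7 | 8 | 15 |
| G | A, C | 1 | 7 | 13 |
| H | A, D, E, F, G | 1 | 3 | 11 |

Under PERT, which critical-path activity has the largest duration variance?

E

te_A = (1 + 4·7 + 19)/6 = 48/6 = 8; σ²_A = ((19−1)/6)² = 9.000
te_B = (7 + 4·10 + 13)/6 = 60/6 = 10; σ²_B = ((13−7)/6)² = 1.000
te_C = (7 + 4·8 + 21)/6 = 60/6 = 10; σ²_C = ((21−7)/6)² = 5.444
te_D = (9 + 4·13 + 17)/6 = 78/6 = 13; σ²_D = ((17−9)/6)² = 1.778
te_E = (6 + 4·11 + 22)/6 = 72/6 = 12; σ²_E = ((22−6)/6)² = 7.111
te_F = (7 + 4·8 + 15)/6 = 54/6 = 9; σ²_F = ((15−7)/6)² = 1.778
te_G = (1 + 4·7 + 13)/6 = 42/6 = 7; σ²_G = ((13−1)/6)² = 4.000
te_H = (1 + 4·3 + 11)/6 = 24/6 = 4; σ²_H = ((11−1)/6)² = 2.778

Forward pass:
ES_A = 0; EF_A = 8
ES_B = 0; EF_B = 10
ES_C = max(EF_A=8, EF_B=10) = 10; EF_C = 10+10 = 20
ES_D = 8; EF_D = 8+13 = 21
ES_E = max(EF_A=8, EF_C=20) = 20; EF_E = 20+12 = 32
ES_F = 8; EF_F = 8+9 = 17
ES_G = max(EF_A=8, EF_C=20) = 20; EF_G = 20+7 = 27
ES_H = max(EF_A=8, EF_D=21, EF_E=32, EF_F=17, EF_G=27) = 32; EF_H = 32+4 = 36
Expected project duration μ = 36 hours. Critical path: B → C → E → H.

Variances on critical path: σ²_B=1.000, σ²_C=5.444, σ²_E=7.111, σ²_H=2.778.
Largest is σ²_E = 7.111.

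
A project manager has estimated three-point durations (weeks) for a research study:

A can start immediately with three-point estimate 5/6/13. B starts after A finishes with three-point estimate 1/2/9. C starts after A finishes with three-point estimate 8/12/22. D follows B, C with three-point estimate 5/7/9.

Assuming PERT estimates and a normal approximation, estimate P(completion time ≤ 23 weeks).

te_A = (5 + 4·6 + 13)/6 = 42/6 = 7; σ²_A = ((13−5)/6)² = 1.778
te_B = (1 + 4·2 + 9)/6 = 18/6 = 3; σ²_B = ((9−1)/6)² = 1.778
te_C = (8 + 4·12 + 22)/6 = 78/6 = 13; σ²_C = ((22−8)/6)² = 5.444
te_D = (5 + 4·7 + 9)/6 = 42/6 = 7; σ²_D = ((9−5)/6)² = 0.444

Forward pass:
ES_A = 0; EF_A = 7
ES_B = 7; EF_B = 7+3 = 10
ES_C = 7; EF_C = 7+13 = 20
ES_D = max(EF_B=10, EF_C=20) = 20; EF_D = 20+7 = 27
Expected project duration μ = 27 weeks. Critical path: A → C → D.

Variance along critical path = 1.778 + 5.444 + 0.444 = 7.667; σ = √7.667 = 2.769 weeks.
Z = (23 − 27) / 2.769 = -1.445
P(T ≤ 23) = Φ(-1.445) ≈ 0.074

0.074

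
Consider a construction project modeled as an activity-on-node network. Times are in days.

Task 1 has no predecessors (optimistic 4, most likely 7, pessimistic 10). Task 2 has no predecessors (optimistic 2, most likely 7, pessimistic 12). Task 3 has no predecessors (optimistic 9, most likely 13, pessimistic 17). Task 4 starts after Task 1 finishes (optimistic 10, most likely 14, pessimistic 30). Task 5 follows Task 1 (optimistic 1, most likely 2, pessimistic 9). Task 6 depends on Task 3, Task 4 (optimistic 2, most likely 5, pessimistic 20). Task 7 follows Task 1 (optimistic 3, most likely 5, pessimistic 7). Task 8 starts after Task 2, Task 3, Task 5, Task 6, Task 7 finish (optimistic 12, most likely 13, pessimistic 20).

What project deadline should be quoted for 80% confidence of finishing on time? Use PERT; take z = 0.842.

te_Task 1 = (4 + 4·7 + 10)/6 = 42/6 = 7; σ²_Task 1 = ((10−4)/6)² = 1.000
te_Task 2 = (2 + 4·7 + 12)/6 = 42/6 = 7; σ²_Task 2 = ((12−2)/6)² = 2.778
te_Task 3 = (9 + 4·13 + 17)/6 = 78/6 = 13; σ²_Task 3 = ((17−9)/6)² = 1.778
te_Task 4 = (10 + 4·14 + 30)/6 = 96/6 = 16; σ²_Task 4 = ((30−10)/6)² = 11.111
te_Task 5 = (1 + 4·2 + 9)/6 = 18/6 = 3; σ²_Task 5 = ((9−1)/6)² = 1.778
te_Task 6 = (2 + 4·5 + 20)/6 = 42/6 = 7; σ²_Task 6 = ((20−2)/6)² = 9.000
te_Task 7 = (3 + 4·5 + 7)/6 = 30/6 = 5; σ²_Task 7 = ((7−3)/6)² = 0.444
te_Task 8 = (12 + 4·13 + 20)/6 = 84/6 = 14; σ²_Task 8 = ((20−12)/6)² = 1.778

Forward pass:
ES_Task 1 = 0; EF_Task 1 = 7
ES_Task 2 = 0; EF_Task 2 = 7
ES_Task 3 = 0; EF_Task 3 = 13
ES_Task 4 = 7; EF_Task 4 = 7+16 = 23
ES_Task 5 = 7; EF_Task 5 = 7+3 = 10
ES_Task 6 = max(EF_Task 3=13, EF_Task 4=23) = 23; EF_Task 6 = 23+7 = 30
ES_Task 7 = 7; EF_Task 7 = 7+5 = 12
ES_Task 8 = max(EF_Task 2=7, EF_Task 3=13, EF_Task 5=10, EF_Task 6=30, EF_Task 7=12) = 30; EF_Task 8 = 30+14 = 44
Expected project duration μ = 44 days. Critical path: Task 1 → Task 4 → Task 6 → Task 8.

Variance along critical path = 1.000 + 11.111 + 9.000 + 1.778 = 22.889; σ = 4.784 days.
D = μ + z·σ = 44 + 0.842·4.784 = 48.0 days

48.0 days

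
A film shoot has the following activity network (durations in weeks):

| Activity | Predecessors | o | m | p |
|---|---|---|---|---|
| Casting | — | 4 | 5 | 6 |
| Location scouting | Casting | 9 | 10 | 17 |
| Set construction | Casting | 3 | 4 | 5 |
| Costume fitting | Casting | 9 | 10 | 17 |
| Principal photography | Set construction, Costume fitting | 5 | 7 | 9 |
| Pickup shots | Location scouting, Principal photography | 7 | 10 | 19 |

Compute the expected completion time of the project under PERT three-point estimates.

34 weeks

te_Casting = (4 + 4·5 + 6)/6 = 30/6 = 5
te_Location scouting = (9 + 4·10 + 17)/6 = 66/6 = 11
te_Set construction = (3 + 4·4 + 5)/6 = 24/6 = 4
te_Costume fitting = (9 + 4·10 + 17)/6 = 66/6 = 11
te_Principal photography = (5 + 4·7 + 9)/6 = 42/6 = 7
te_Pickup shots = (7 + 4·10 + 19)/6 = 66/6 = 11

Forward pass:
ES_Casting = 0; EF_Casting = 5
ES_Location scouting = 5; EF_Location scouting = 5+11 = 16
ES_Set construction = 5; EF_Set construction = 5+4 = 9
ES_Costume fitting = 5; EF_Costume fitting = 5+11 = 16
ES_Principal photography = max(EF_Set construction=9, EF_Costume fitting=16) = 16; EF_Principal photography = 16+7 = 23
ES_Pickup shots = max(EF_Location scouting=16, EF_Principal photography=23) = 23; EF_Pickup shots = 23+11 = 34
Expected project duration μ = 34 weeks. Critical path: Casting → Costume fitting → Principal photography → Pickup shots.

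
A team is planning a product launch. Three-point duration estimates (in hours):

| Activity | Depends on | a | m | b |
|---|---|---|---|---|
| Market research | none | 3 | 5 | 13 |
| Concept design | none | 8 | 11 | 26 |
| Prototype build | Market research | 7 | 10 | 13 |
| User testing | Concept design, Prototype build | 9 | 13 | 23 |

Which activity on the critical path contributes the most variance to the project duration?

te_Market research = (3 + 4·5 + 13)/6 = 36/6 = 6; σ²_Market research = ((13−3)/6)² = 2.778
te_Concept design = (8 + 4·11 + 26)/6 = 78/6 = 13; σ²_Concept design = ((26−8)/6)² = 9.000
te_Prototype build = (7 + 4·10 + 13)/6 = 60/6 = 10; σ²_Prototype build = ((13−7)/6)² = 1.000
te_User testing = (9 + 4·13 + 23)/6 = 84/6 = 14; σ²_User testing = ((23−9)/6)² = 5.444

Forward pass:
ES_Market research = 0; EF_Market research = 6
ES_Concept design = 0; EF_Concept design = 13
ES_Prototype build = 6; EF_Prototype build = 6+10 = 16
ES_User testing = max(EF_Concept design=13, EF_Prototype build=16) = 16; EF_User testing = 16+14 = 30
Expected project duration μ = 30 hours. Critical path: Market research → Prototype build → User testing.

Variances on critical path: σ²_Market research=2.778, σ²_Prototype build=1.000, σ²_User testing=5.444.
Largest is σ²_User testing = 5.444.

User testing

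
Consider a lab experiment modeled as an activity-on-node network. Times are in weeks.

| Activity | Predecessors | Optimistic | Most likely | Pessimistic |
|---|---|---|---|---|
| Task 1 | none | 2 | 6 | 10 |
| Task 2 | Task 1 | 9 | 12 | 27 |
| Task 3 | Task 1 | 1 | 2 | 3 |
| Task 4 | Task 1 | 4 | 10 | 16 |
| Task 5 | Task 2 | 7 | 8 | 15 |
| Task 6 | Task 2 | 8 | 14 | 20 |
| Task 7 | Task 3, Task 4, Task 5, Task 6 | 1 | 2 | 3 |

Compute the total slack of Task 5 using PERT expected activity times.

5 weeks

te_Task 1 = (2 + 4·6 + 10)/6 = 36/6 = 6
te_Task 2 = (9 + 4·12 + 27)/6 = 84/6 = 14
te_Task 3 = (1 + 4·2 + 3)/6 = 12/6 = 2
te_Task 4 = (4 + 4·10 + 16)/6 = 60/6 = 10
te_Task 5 = (7 + 4·8 + 15)/6 = 54/6 = 9
te_Task 6 = (8 + 4·14 + 20)/6 = 84/6 = 14
te_Task 7 = (1 + 4·2 + 3)/6 = 12/6 = 2

Forward pass:
ES_Task 1 = 0; EF_Task 1 = 6
ES_Task 2 = 6; EF_Task 2 = 6+14 = 20
ES_Task 3 = 6; EF_Task 3 = 6+2 = 8
ES_Task 4 = 6; EF_Task 4 = 6+10 = 16
ES_Task 5 = 20; EF_Task 5 = 20+9 = 29
ES_Task 6 = 20; EF_Task 6 = 20+14 = 34
ES_Task 7 = max(EF_Task 3=8, EF_Task 4=16, EF_Task 5=29, EF_Task 6=34) = 34; EF_Task 7 = 34+2 = 36
Expected project duration μ = 36 weeks. Critical path: Task 1 → Task 2 → Task 6 → Task 7.

Backward pass:
LF_Task 7 = 36; LS_Task 7 = 36−2 = 34
LF_Task 6 = LS_Task 7 = 34; LS_Task 6 = 34−14 = 20
LF_Task 5 = LS_Task 7 = 34; LS_Task 5 = 34−9 = 25
LF_Task 4 = LS_Task 7 = 34; LS_Task 4 = 34−10 = 24
LF_Task 3 = LS_Task 7 = 34; LS_Task 3 = 34−2 = 32
LF_Task 2 = min(LS_Task 5=25, LS_Task 6=20) = 20; LS_Task 2 = 20−14 = 6
LF_Task 1 = min(LS_Task 2=6, LS_Task 3=32, LS_Task 4=24) = 6; LS_Task 1 = 6−6 = 0
Slack_Task 5 = LS_Task 5 − ES_Task 5 = 25 − 20 = 5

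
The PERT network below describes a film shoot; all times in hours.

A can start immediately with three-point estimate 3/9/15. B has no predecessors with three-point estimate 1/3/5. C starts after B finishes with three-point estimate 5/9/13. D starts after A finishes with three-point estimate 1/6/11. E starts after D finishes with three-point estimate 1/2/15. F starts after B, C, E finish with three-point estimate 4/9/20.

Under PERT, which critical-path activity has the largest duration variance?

F

te_A = (3 + 4·9 + 15)/6 = 54/6 = 9; σ²_A = ((15−3)/6)² = 4.000
te_B = (1 + 4·3 + 5)/6 = 18/6 = 3; σ²_B = ((5−1)/6)² = 0.444
te_C = (5 + 4·9 + 13)/6 = 54/6 = 9; σ²_C = ((13−5)/6)² = 1.778
te_D = (1 + 4·6 + 11)/6 = 36/6 = 6; σ²_D = ((11−1)/6)² = 2.778
te_E = (1 + 4·2 + 15)/6 = 24/6 = 4; σ²_E = ((15−1)/6)² = 5.444
te_F = (4 + 4·9 + 20)/6 = 60/6 = 10; σ²_F = ((20−4)/6)² = 7.111

Forward pass:
ES_A = 0; EF_A = 9
ES_B = 0; EF_B = 3
ES_C = 3; EF_C = 3+9 = 12
ES_D = 9; EF_D = 9+6 = 15
ES_E = 15; EF_E = 15+4 = 19
ES_F = max(EF_B=3, EF_C=12, EF_E=19) = 19; EF_F = 19+10 = 29
Expected project duration μ = 29 hours. Critical path: A → D → E → F.

Variances on critical path: σ²_A=4.000, σ²_D=2.778, σ²_E=5.444, σ²_F=7.111.
Largest is σ²_F = 7.111.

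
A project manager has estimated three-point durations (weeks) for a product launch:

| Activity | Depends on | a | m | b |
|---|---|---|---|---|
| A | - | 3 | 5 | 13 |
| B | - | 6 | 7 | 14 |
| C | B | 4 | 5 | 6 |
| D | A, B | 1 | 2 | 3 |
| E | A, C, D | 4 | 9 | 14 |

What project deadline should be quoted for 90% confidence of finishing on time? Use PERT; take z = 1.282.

24.8 weeks

te_A = (3 + 4·5 + 13)/6 = 36/6 = 6; σ²_A = ((13−3)/6)² = 2.778
te_B = (6 + 4·7 + 14)/6 = 48/6 = 8; σ²_B = ((14−6)/6)² = 1.778
te_C = (4 + 4·5 + 6)/6 = 30/6 = 5; σ²_C = ((6−4)/6)² = 0.111
te_D = (1 + 4·2 + 3)/6 = 12/6 = 2; σ²_D = ((3−1)/6)² = 0.111
te_E = (4 + 4·9 + 14)/6 = 54/6 = 9; σ²_E = ((14−4)/6)² = 2.778

Forward pass:
ES_A = 0; EF_A = 6
ES_B = 0; EF_B = 8
ES_C = 8; EF_C = 8+5 = 13
ES_D = max(EF_A=6, EF_B=8) = 8; EF_D = 8+2 = 10
ES_E = max(EF_A=6, EF_C=13, EF_D=10) = 13; EF_E = 13+9 = 22
Expected project duration μ = 22 weeks. Critical path: B → C → E.

Variance along critical path = 1.778 + 0.111 + 2.778 = 4.667; σ = 2.160 weeks.
D = μ + z·σ = 22 + 1.282·2.160 = 24.8 weeks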